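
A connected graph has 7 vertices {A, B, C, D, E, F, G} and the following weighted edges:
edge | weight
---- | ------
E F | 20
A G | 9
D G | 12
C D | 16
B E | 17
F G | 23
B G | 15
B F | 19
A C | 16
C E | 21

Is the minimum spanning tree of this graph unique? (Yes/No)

Kruskal's algorithm — process edges by increasing weight (ties by edge label):
A G (9): add — endpoints in different components.
D G (12): add — endpoints in different components.
B G (15): add — endpoints in different components.
A C (16): add — endpoints in different components.
C D (16): skip — C and D already connected.
B E (17): add — endpoints in different components.
B F (19): add — endpoints in different components.
Non-tree edge C D has weight 16, equal to the heaviest edge on its tree cycle — swapping gives another MST of the same weight. Not unique.

No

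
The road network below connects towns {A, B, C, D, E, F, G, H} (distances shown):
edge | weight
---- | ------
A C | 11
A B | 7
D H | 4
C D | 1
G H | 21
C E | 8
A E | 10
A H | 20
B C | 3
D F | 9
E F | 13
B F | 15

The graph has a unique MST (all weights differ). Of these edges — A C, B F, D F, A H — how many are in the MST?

1

Kruskal: consider edges lightest-first.
C D (1): add — endpoints in different components.
B C (3): add — endpoints in different components.
D H (4): add — endpoints in different components.
A B (7): add — endpoints in different components.
C E (8): add — endpoints in different components.
D F (9): add — endpoints in different components.
A E (10): skip — A and E already connected.
A C (11): skip — A and C already connected.
E F (13): skip — E and F already connected.
B F (15): skip — B and F already connected.
A H (20): skip — A and H already connected.
G H (21): add — endpoints in different components.
MST edge set: {C D, B C, D H, A B, C E, D F, G H}.
Of the listed edges, {D F} are in the MST → 1.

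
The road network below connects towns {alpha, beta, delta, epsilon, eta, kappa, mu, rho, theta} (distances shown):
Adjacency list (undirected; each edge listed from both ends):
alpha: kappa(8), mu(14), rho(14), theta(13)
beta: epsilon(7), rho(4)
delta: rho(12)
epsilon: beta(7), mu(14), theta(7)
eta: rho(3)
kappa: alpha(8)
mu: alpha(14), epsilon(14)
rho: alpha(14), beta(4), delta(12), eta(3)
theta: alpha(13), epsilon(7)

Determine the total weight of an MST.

68

Kruskal: consider edges lightest-first.
eta—rho (3): add — endpoints in different components.
beta—rho (4): add — endpoints in different components.
beta—epsilon (7): add — endpoints in different components.
epsilon—theta (7): add — endpoints in different components.
alpha—kappa (8): add — endpoints in different components.
delta—rho (12): add — endpoints in different components.
alpha—theta (13): add — endpoints in different components.
alpha—mu (14): add — endpoints in different components.
MST edges: eta—rho, beta—rho, beta—epsilon, epsilon—theta, alpha—kappa, delta—rho, alpha—theta, alpha—mu; total weight 3+4+7+7+8+12+13+14 = 68.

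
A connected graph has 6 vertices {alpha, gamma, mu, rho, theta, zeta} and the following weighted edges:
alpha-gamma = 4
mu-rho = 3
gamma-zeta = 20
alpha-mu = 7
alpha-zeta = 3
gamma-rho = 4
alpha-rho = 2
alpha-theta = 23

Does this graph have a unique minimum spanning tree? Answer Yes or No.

Sort edges by weight, then run Kruskal:
alpha-rho (2): add. Components now {gamma} {theta} {alpha,rho} {mu} {zeta}
alpha-zeta (3): add. Components now {gamma} {theta} {alpha,rho,zeta} {mu}
mu-rho (3): add. Components now {gamma} {theta} {alpha,mu,rho,zeta}
alpha-gamma (4): add. Components now {alpha,gamma,mu,rho,zeta} {theta}
gamma-rho (4): skip — gamma and rho already connected.
alpha-mu (7): skip — mu and alpha already connected.
gamma-zeta (20): skip — gamma and zeta already connected.
alpha-theta (23): add. Components now {alpha,gamma,mu,rho,theta,zeta}
Non-tree edge gamma-rho has weight 4, equal to the heaviest edge on its tree cycle — swapping gives another MST of the same weight. Not unique.

No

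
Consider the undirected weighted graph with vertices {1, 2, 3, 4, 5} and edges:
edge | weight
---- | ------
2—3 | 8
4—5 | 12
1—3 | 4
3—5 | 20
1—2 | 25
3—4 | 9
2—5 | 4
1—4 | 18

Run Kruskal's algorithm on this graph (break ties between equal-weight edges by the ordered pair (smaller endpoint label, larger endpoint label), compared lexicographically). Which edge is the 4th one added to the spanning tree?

Kruskal's algorithm — process edges by increasing weight (ties by edge label):
1—3 (4): add — endpoints in different components.
2—5 (4): add — endpoints in different components.
2—3 (8): add — endpoints in different components.
3—4 (9): add — endpoints in different components.
The 4th edge added is 3—4.

3-4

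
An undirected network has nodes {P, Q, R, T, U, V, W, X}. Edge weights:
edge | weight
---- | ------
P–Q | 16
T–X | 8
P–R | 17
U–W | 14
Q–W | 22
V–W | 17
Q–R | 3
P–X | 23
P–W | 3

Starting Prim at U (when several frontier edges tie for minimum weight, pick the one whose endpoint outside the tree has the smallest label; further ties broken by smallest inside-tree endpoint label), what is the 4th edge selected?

Grow the tree from U using Prim:
Step 1: frontier [U–W 14] → take U–W (14); add W.
Step 2: frontier [P–W 3, V–W 17, Q–W 22] → take P–W (3); add P.
Step 3: frontier [P–Q 16, P–R 17, P–X 23, V–W 17, Q–W 22] → take P–Q (16); add Q.
Step 4: frontier [P–R 17, P–X 23, Q–R 3, V–W 17] → take Q–R (3); add R.
Step 5: frontier [P–X 23, V–W 17] → take V–W (17); add V.
Step 6: frontier [P–X 23] → take P–X (23); add X.
Step 7: frontier [T–X 8] → take T–X (8); add T.
The 4th edge added is Q–R.

Q-R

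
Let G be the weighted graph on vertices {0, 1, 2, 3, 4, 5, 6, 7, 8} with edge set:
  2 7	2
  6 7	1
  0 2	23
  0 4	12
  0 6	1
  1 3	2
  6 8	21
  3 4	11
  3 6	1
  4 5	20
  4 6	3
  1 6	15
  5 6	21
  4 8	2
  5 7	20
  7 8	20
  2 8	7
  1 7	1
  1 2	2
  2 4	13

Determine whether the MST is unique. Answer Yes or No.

No

Sort edges by weight, then run Kruskal:
0 6 (1): add — endpoints in different components.
1 7 (1): add — endpoints in different components.
3 6 (1): add — endpoints in different components.
6 7 (1): add — endpoints in different components.
1 2 (2): add — endpoints in different components.
1 3 (2): skip — 1 and 3 already connected.
2 7 (2): skip — 2 and 7 already connected.
4 8 (2): add — endpoints in different components.
4 6 (3): add — endpoints in different components.
2 8 (7): skip — 2 and 8 already connected.
3 4 (11): skip — 3 and 4 already connected.
0 4 (12): skip — 0 and 4 already connected.
2 4 (13): skip — 2 and 4 already connected.
1 6 (15): skip — 1 and 6 already connected.
4 5 (20): add — endpoints in different components.
Non-tree edge 2 7 has weight 2, equal to the heaviest edge on its tree cycle — swapping gives another MST of the same weight. Not unique.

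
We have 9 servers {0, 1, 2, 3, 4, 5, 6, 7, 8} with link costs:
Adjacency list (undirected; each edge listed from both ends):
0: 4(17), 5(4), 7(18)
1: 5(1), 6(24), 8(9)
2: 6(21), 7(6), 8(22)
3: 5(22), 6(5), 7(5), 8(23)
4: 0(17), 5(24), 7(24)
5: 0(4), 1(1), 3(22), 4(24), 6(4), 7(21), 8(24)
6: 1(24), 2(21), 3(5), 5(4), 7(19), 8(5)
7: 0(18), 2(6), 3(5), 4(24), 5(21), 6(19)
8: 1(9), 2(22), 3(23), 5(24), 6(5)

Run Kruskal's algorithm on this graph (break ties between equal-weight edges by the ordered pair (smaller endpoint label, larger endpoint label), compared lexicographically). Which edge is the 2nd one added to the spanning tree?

0-5

Kruskal's algorithm — process edges by increasing weight (ties by edge label):
1-5 (1): add — endpoints in different components.
0-5 (4): add — endpoints in different components.
5-6 (4): add — endpoints in different components.
3-6 (5): add — endpoints in different components.
3-7 (5): add — endpoints in different components.
6-8 (5): add — endpoints in different components.
2-7 (6): add — endpoints in different components.
1-8 (9): skip — 1 and 8 already connected.
0-4 (17): add — endpoints in different components.
The 2nd edge added is 0-5.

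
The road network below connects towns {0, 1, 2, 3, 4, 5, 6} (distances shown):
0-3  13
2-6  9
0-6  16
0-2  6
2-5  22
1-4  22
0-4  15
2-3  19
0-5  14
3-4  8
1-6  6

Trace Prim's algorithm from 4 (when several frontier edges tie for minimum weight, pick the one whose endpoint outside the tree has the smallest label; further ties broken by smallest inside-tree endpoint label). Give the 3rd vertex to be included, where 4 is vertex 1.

0

Prim, starting at 4.
Step 1: frontier [3-4 8, 0-4 15, 1-4 22] → take 3-4 (8); add 3.
Step 2: frontier [0-3 13, 2-3 19, 0-4 15, 1-4 22] → take 0-3 (13); add 0.
Step 3: frontier [0-2 6, 0-5 14, 0-6 16, 2-3 19, 1-4 22] → take 0-2 (6); add 2.
Step 4: frontier [0-5 14, 0-6 16, 2-6 9, 2-5 22, 1-4 22] → take 2-6 (9); add 6.
Step 5: frontier [0-5 14, 2-5 22, 1-4 22, 1-6 6] → take 1-6 (6); add 1.
Step 6: frontier [0-5 14, 2-5 22] → take 0-5 (14); add 5.
Vertex order: 4, 3, 0, 2, 6, 1, 5. The 3rd vertex is 0.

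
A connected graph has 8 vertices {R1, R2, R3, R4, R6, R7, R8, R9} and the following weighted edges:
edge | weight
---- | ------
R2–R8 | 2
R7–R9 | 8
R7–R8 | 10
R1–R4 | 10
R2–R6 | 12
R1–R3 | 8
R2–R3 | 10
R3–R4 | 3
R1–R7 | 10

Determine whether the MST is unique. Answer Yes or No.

No

Sort edges by weight, then run Kruskal:
R2–R8 (2): add — endpoints in different components.
R3–R4 (3): add — endpoints in different components.
R1–R3 (8): add — endpoints in different components.
R7–R9 (8): add — endpoints in different components.
R1–R4 (10): skip — R1 and R4 already connected.
R1–R7 (10): add — endpoints in different components.
R2–R3 (10): add — endpoints in different components.
R7–R8 (10): skip — R8 and R7 already connected.
R2–R6 (12): add — endpoints in different components.
Non-tree edge R7–R8 has weight 10, equal to the heaviest edge on its tree cycle — swapping gives another MST of the same weight. Not unique.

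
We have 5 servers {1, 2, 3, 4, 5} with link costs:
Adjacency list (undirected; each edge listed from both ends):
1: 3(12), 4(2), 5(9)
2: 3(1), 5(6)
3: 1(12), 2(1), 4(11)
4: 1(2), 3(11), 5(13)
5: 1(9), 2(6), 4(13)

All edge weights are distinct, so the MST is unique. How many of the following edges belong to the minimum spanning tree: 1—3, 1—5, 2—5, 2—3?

3

Sort edges by weight, then run Kruskal:
2—3 (1): add. Components now {1} {2,3} {4} {5}
1—4 (2): add. Components now {1,4} {2,3} {5}
2—5 (6): add. Components now {1,4} {2,3,5}
1—5 (9): add. Components now {1,2,3,4,5}
MST edge set: {2—3, 1—4, 2—5, 1—5}.
Of the listed edges, {1—5, 2—5, 2—3} are in the MST → 3.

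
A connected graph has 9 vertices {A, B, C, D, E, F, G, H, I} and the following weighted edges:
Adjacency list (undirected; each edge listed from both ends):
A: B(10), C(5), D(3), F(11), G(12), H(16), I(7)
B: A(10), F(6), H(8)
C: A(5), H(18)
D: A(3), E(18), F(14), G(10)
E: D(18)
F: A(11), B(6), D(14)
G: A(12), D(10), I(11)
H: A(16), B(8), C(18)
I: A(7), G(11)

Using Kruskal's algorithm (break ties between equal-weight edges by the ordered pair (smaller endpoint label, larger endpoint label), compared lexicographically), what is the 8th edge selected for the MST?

D-E

Sort edges by weight, then run Kruskal:
A—D (3): add — endpoints in different components.
A—C (5): add — endpoints in different components.
B—F (6): add — endpoints in different components.
A—I (7): add — endpoints in different components.
B—H (8): add — endpoints in different components.
A—B (10): add — endpoints in different components.
D—G (10): add — endpoints in different components.
A—F (11): skip — A and F already connected.
G—I (11): skip — G and I already connected.
A—G (12): skip — A and G already connected.
D—F (14): skip — D and F already connected.
A—H (16): skip — A and H already connected.
C—H (18): skip — C and H already connected.
D—E (18): add — endpoints in different components.
The 8th edge added is D—E.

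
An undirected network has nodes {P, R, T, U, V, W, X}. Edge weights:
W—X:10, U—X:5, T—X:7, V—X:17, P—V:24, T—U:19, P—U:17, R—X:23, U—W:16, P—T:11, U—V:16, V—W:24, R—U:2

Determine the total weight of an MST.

Prim's algorithm from R:
Step 1: frontier [R—U 2, R—X 23] → take R—U (2); add U.
Step 2: frontier [R—X 23, U—X 5, U—V 16, U—W 16, P—U 17, T—U 19] → take U—X (5); add X.
Step 3: frontier [U—V 16, U—W 16, P—U 17, T—U 19, T—X 7, W—X 10, V—X 17] → take T—X (7); add T.
Step 4: frontier [P—T 11, U—V 16, U—W 16, P—U 17, W—X 10, V—X 17] → take W—X (10); add W.
Step 5: frontier [P—T 11, U—V 16, P—U 17, V—W 24, V—X 17] → take P—T (11); add P.
Step 6: frontier [P—V 24, U—V 16, V—W 24, V—X 17] → take U—V (16); add V.
MST edges: R—U, U—X, T—X, W—X, P—T, U—V; total weight 2+5+7+10+11+16 = 51.

51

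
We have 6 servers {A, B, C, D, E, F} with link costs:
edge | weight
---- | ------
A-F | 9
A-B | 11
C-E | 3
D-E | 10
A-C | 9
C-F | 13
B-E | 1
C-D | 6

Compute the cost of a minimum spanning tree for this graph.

28

Prim's algorithm from B:
Step 1: frontier [B-E 1, A-B 11] → take B-E (1); add E.
Step 2: frontier [A-B 11, C-E 3, D-E 10] → take C-E (3); add C.
Step 3: frontier [A-B 11, C-D 6, A-C 9, C-F 13, D-E 10] → take C-D (6); add D.
Step 4: frontier [A-B 11, A-C 9, C-F 13] → take A-C (9); add A.
Step 5: frontier [A-F 9, C-F 13] → take A-F (9); add F.
MST edges: B-E, C-E, C-D, A-C, A-F; total weight 1+3+6+9+9 = 28.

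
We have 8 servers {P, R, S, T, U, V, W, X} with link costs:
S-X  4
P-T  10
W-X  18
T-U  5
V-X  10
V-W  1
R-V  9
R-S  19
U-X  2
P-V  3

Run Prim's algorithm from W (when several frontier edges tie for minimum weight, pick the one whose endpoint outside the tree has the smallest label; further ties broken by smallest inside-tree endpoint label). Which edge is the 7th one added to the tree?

S-X

Grow the tree from W using Prim:
Step 1: frontier [V-W 1, W-X 18] → take V-W (1); add V.
Step 2: frontier [P-V 3, R-V 9, V-X 10, W-X 18] → take P-V (3); add P.
Step 3: frontier [P-T 10, R-V 9, V-X 10, W-X 18] → take R-V (9); add R.
Step 4: frontier [P-T 10, R-S 19, V-X 10, W-X 18] → take P-T (10); add T.
Step 5: frontier [R-S 19, T-U 5, V-X 10, W-X 18] → take T-U (5); add U.
Step 6: frontier [R-S 19, U-X 2, V-X 10, W-X 18] → take U-X (2); add X.
Step 7: frontier [R-S 19, S-X 4] → take S-X (4); add S.
The 7th edge added is S-X.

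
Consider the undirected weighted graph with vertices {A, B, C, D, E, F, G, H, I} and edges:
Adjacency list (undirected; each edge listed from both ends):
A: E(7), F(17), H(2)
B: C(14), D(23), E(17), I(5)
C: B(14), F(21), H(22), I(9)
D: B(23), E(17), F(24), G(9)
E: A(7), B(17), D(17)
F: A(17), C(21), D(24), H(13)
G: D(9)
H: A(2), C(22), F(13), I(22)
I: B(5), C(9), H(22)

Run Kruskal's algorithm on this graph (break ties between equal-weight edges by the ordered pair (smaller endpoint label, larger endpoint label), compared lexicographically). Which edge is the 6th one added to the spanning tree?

F-H

Kruskal: consider edges lightest-first.
A–H (2): add — endpoints in different components.
B–I (5): add — endpoints in different components.
A–E (7): add — endpoints in different components.
C–I (9): add — endpoints in different components.
D–G (9): add — endpoints in different components.
F–H (13): add — endpoints in different components.
B–C (14): skip — B and C already connected.
A–F (17): skip — A and F already connected.
B–E (17): add — endpoints in different components.
D–E (17): add — endpoints in different components.
The 6th edge added is F–H.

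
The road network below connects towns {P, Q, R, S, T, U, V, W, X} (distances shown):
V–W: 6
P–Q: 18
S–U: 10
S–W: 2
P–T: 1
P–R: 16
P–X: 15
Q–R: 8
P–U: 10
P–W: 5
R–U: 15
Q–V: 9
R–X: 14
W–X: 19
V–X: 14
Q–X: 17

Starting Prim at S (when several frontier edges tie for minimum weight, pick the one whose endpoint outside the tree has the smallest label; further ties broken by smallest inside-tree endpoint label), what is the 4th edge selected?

V-W

Grow the tree from S using Prim:
Step 1: cheapest edge leaving the tree is S–W (2); add W.
Step 2: cheapest edge leaving the tree is P–W (5); add P.
Step 3: cheapest edge leaving the tree is P–T (1); add T.
Step 4: cheapest edge leaving the tree is V–W (6); add V.
Step 5: cheapest edge leaving the tree is Q–V (9); add Q.
Step 6: cheapest edge leaving the tree is Q–R (8); add R.
Step 7: cheapest edge leaving the tree is P–U (10); add U.
Step 8: cheapest edge leaving the tree is R–X (14); add X.
The 4th edge added is V–W.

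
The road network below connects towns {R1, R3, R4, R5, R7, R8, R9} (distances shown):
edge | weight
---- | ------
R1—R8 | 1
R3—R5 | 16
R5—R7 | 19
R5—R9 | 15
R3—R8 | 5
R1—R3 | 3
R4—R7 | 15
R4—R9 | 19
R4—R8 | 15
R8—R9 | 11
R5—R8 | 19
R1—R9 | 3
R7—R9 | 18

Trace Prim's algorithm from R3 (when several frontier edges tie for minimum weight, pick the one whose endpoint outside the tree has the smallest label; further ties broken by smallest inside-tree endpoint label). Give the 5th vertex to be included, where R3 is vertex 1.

Prim's algorithm from R3:
Step 1: frontier [R1—R3 3, R3—R8 5, R3—R5 16] → take R1—R3 (3); add R1.
Step 2: frontier [R1—R8 1, R1—R9 3, R3—R8 5, R3—R5 16] → take R1—R8 (1); add R8.
Step 3: frontier [R1—R9 3, R3—R5 16, R8—R9 11, R4—R8 15, R5—R8 19] → take R1—R9 (3); add R9.
Step 4: frontier [R3—R5 16, R4—R8 15, R5—R8 19, R5—R9 15, R7—R9 18, R4—R9 19] → take R4—R8 (15); add R4.
Step 5: frontier [R3—R5 16, R4—R7 15, R5—R8 19, R5—R9 15, R7—R9 18] → take R5—R9 (15); add R5.
Step 6: frontier [R4—R7 15, R5—R7 19, R7—R9 18] → take R4—R7 (15); add R7.
Vertex order: R3, R1, R8, R9, R4, R5, R7. The 5th vertex is R4.

R4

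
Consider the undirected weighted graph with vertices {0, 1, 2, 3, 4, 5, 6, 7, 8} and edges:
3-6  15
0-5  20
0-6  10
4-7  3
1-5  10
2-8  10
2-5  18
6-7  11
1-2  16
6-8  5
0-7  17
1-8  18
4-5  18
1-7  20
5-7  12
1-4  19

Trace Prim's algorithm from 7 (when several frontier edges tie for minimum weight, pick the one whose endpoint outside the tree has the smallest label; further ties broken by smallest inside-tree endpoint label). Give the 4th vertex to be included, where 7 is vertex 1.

8

Prim, starting at 7.
Step 1: cheapest edge leaving the tree is 4-7 (3); add 4.
Step 2: cheapest edge leaving the tree is 6-7 (11); add 6.
Step 3: cheapest edge leaving the tree is 6-8 (5); add 8.
Step 4: cheapest edge leaving the tree is 0-6 (10); add 0.
Step 5: cheapest edge leaving the tree is 2-8 (10); add 2.
Step 6: cheapest edge leaving the tree is 5-7 (12); add 5.
Step 7: cheapest edge leaving the tree is 1-5 (10); add 1.
Step 8: cheapest edge leaving the tree is 3-6 (15); add 3.
Vertex order: 7, 4, 6, 8, 0, 2, 5, 1, 3. The 4th vertex is 8.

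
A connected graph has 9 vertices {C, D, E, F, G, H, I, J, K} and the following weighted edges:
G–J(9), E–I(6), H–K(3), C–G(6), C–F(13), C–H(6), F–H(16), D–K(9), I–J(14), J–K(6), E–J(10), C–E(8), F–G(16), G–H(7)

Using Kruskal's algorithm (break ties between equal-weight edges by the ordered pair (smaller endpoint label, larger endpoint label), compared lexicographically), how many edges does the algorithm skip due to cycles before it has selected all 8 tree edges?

Sort edges by weight, then run Kruskal:
H–K (3): add — endpoints in different components.
C–G (6): add — endpoints in different components.
C–H (6): add — endpoints in different components.
E–I (6): add — endpoints in different components.
J–K (6): add — endpoints in different components.
G–H (7): skip — G and H already connected.
C–E (8): add — endpoints in different components.
D–K (9): add — endpoints in different components.
G–J (9): skip — G and J already connected.
E–J (10): skip — E and J already connected.
C–F (13): add — endpoints in different components.
Edges rejected before the tree was complete: 3.

3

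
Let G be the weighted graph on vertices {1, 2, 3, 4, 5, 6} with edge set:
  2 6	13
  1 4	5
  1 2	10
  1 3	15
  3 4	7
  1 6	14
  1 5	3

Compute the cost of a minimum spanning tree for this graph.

Kruskal: consider edges lightest-first.
1 5 (3): add — endpoints in different components.
1 4 (5): add — endpoints in different components.
3 4 (7): add — endpoints in different components.
1 2 (10): add — endpoints in different components.
2 6 (13): add — endpoints in different components.
MST edges: 1 5, 1 4, 3 4, 1 2, 2 6; total weight 3+5+7+10+13 = 38.

38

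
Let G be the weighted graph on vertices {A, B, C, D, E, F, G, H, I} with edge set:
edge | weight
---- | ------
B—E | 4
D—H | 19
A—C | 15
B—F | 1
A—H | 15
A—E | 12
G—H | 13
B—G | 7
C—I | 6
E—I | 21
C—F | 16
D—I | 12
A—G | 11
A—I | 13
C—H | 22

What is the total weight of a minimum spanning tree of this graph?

Sort edges by weight, then run Kruskal:
B—F (1): add — endpoints in different components.
B—E (4): add — endpoints in different components.
C—I (6): add — endpoints in different components.
B—G (7): add — endpoints in different components.
A—G (11): add — endpoints in different components.
A—E (12): skip — A and E already connected.
D—I (12): add — endpoints in different components.
A—I (13): add — endpoints in different components.
G—H (13): add — endpoints in different components.
MST edges: B—F, B—E, C—I, B—G, A—G, D—I, A—I, G—H; total weight 1+4+6+7+11+12+13+13 = 67.

67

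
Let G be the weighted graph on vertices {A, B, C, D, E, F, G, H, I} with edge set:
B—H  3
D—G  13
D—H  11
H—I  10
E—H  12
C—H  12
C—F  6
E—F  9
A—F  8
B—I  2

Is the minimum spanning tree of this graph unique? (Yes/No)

Kruskal's algorithm — process edges by increasing weight (ties by edge label):
B—I (2): add — endpoints in different components.
B—H (3): add — endpoints in different components.
C—F (6): add — endpoints in different components.
A—F (8): add — endpoints in different components.
E—F (9): add — endpoints in different components.
H—I (10): skip — H and I already connected.
D—H (11): add — endpoints in different components.
C—H (12): add — endpoints in different components.
E—H (12): skip — E and H already connected.
D—G (13): add — endpoints in different components.
Non-tree edge E—H has weight 12, equal to the heaviest edge on its tree cycle — swapping gives another MST of the same weight. Not unique.

No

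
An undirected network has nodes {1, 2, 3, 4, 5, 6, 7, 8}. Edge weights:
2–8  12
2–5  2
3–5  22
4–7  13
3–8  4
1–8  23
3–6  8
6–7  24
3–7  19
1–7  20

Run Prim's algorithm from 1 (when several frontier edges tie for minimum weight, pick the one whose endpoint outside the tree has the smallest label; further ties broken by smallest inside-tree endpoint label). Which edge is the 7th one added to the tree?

Grow the tree from 1 using Prim:
Step 1: cheapest edge leaving the tree is 1–7 (20); add 7.
Step 2: cheapest edge leaving the tree is 4–7 (13); add 4.
Step 3: cheapest edge leaving the tree is 3–7 (19); add 3.
Step 4: cheapest edge leaving the tree is 3–8 (4); add 8.
Step 5: cheapest edge leaving the tree is 3–6 (8); add 6.
Step 6: cheapest edge leaving the tree is 2–8 (12); add 2.
Step 7: cheapest edge leaving the tree is 2–5 (2); add 5.
The 7th edge added is 2–5.

2-5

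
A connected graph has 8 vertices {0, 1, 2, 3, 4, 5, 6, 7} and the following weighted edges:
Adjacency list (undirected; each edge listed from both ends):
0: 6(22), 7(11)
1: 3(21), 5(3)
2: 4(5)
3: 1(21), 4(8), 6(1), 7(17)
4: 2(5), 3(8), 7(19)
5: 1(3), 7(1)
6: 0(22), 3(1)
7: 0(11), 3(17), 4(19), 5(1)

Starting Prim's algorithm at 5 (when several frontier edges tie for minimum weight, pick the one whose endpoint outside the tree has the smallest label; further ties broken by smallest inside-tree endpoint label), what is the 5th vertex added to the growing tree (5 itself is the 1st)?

Prim, starting at 5.
Step 1: cheapest edge leaving the tree is 5—7 (1); add 7.
Step 2: cheapest edge leaving the tree is 1—5 (3); add 1.
Step 3: cheapest edge leaving the tree is 0—7 (11); add 0.
Step 4: cheapest edge leaving the tree is 3—7 (17); add 3.
Step 5: cheapest edge leaving the tree is 3—6 (1); add 6.
Step 6: cheapest edge leaving the tree is 3—4 (8); add 4.
Step 7: cheapest edge leaving the tree is 2—4 (5); add 2.
Vertex order: 5, 7, 1, 0, 3, 6, 4, 2. The 5th vertex is 3.

3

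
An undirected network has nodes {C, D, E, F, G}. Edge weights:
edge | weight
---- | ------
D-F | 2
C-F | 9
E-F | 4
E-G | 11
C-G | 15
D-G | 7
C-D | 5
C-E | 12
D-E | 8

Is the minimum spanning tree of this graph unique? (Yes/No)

Yes

Kruskal's algorithm — process edges by increasing weight (ties by edge label):
D-F (2): add — endpoints in different components.
E-F (4): add — endpoints in different components.
C-D (5): add — endpoints in different components.
D-G (7): add — endpoints in different components.
Every non-tree edge has weight strictly greater than the heaviest edge on the tree path between its endpoints, so the MST is unique.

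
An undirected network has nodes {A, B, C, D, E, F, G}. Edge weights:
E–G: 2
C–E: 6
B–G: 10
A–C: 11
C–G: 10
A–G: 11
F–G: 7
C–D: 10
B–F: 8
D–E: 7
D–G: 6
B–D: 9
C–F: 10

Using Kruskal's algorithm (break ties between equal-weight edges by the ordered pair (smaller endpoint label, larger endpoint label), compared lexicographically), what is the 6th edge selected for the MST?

A-C

Sort edges by weight, then run Kruskal:
E–G (2): add. Components now {A} {B} {C} {D} {E,G} {F}
C–E (6): add. Components now {A} {B} {C,E,G} {D} {F}
D–G (6): add. Components now {A} {B} {C,D,E,G} {F}
D–E (7): skip — D and E already connected.
F–G (7): add. Components now {A} {B} {C,D,E,F,G}
B–F (8): add. Components now {A} {B,C,D,E,F,G}
B–D (9): skip — B and D already connected.
B–G (10): skip — B and G already connected.
C–D (10): skip — C and D already connected.
C–F (10): skip — C and F already connected.
C–G (10): skip — C and G already connected.
A–C (11): add. Components now {A,B,C,D,E,F,G}
The 6th edge added is A–C.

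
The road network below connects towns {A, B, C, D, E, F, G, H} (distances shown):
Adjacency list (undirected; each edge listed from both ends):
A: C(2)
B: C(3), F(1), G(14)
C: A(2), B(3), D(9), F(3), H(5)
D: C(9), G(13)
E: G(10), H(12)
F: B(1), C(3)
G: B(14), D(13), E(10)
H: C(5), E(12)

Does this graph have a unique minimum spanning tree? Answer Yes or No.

Kruskal: consider edges lightest-first.
B F (1): add — endpoints in different components.
A C (2): add — endpoints in different components.
B C (3): add — endpoints in different components.
C F (3): skip — C and F already connected.
C H (5): add — endpoints in different components.
C D (9): add — endpoints in different components.
E G (10): add — endpoints in different components.
E H (12): add — endpoints in different components.
Non-tree edge C F has weight 3, equal to the heaviest edge on its tree cycle — swapping gives another MST of the same weight. Not unique.

No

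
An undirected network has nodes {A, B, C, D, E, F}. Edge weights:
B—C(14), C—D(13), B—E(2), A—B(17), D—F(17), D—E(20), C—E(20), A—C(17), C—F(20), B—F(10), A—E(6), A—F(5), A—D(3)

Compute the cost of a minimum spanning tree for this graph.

29

Prim's algorithm from E:
Step 1: frontier [B—E 2, A—E 6, C—E 20, D—E 20] → take B—E (2); add B.
Step 2: frontier [B—F 10, B—C 14, A—B 17, A—E 6, C—E 20, D—E 20] → take A—E (6); add A.
Step 3: frontier [A—D 3, A—F 5, A—C 17, B—F 10, B—C 14, C—E 20, D—E 20] → take A—D (3); add D.
Step 4: frontier [A—F 5, A—C 17, B—F 10, B—C 14, C—D 13, D—F 17, C—E 20] → take A—F (5); add F.
Step 5: frontier [A—C 17, B—C 14, C—D 13, C—E 20, C—F 20] → take C—D (13); add C.
MST edges: B—E, A—E, A—D, A—F, C—D; total weight 2+6+3+5+13 = 29.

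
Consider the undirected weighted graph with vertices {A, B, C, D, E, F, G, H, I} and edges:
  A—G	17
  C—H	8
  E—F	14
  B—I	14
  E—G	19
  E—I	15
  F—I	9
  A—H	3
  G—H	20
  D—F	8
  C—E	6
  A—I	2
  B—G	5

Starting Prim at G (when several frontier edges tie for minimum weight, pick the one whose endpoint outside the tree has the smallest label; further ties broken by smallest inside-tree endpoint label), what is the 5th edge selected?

Grow the tree from G using Prim:
Step 1: cheapest edge leaving the tree is B—G (5); add B.
Step 2: cheapest edge leaving the tree is B—I (14); add I.
Step 3: cheapest edge leaving the tree is A—I (2); add A.
Step 4: cheapest edge leaving the tree is A—H (3); add H.
Step 5: cheapest edge leaving the tree is C—H (8); add C.
Step 6: cheapest edge leaving the tree is C—E (6); add E.
Step 7: cheapest edge leaving the tree is F—I (9); add F.
Step 8: cheapest edge leaving the tree is D—F (8); add D.
The 5th edge added is C—H.

C-H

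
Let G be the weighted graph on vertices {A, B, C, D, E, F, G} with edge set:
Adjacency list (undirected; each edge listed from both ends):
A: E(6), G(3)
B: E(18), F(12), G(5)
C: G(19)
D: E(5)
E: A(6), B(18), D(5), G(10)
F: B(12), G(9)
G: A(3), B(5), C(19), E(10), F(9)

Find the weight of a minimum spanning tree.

Grow the tree from G using Prim:
Step 1: cheapest edge leaving the tree is A-G (3); add A.
Step 2: cheapest edge leaving the tree is B-G (5); add B.
Step 3: cheapest edge leaving the tree is A-E (6); add E.
Step 4: cheapest edge leaving the tree is D-E (5); add D.
Step 5: cheapest edge leaving the tree is F-G (9); add F.
Step 6: cheapest edge leaving the tree is C-G (19); add C.
MST edges: A-G, B-G, A-E, D-E, F-G, C-G; total weight 3+5+6+5+9+19 = 47.

47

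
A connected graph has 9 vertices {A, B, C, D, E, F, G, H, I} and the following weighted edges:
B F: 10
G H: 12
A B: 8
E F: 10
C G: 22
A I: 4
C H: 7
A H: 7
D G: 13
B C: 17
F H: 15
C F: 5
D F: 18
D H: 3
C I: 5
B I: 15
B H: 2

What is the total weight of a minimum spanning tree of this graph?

Sort edges by weight, then run Kruskal:
B H (2): add — endpoints in different components.
D H (3): add — endpoints in different components.
A I (4): add — endpoints in different components.
C F (5): add — endpoints in different components.
C I (5): add — endpoints in different components.
A H (7): add — endpoints in different components.
C H (7): skip — C and H already connected.
A B (8): skip — A and B already connected.
B F (10): skip — B and F already connected.
E F (10): add — endpoints in different components.
G H (12): add — endpoints in different components.
MST edges: B H, D H, A I, C F, C I, A H, E F, G H; total weight 2+3+4+5+5+7+10+12 = 48.

48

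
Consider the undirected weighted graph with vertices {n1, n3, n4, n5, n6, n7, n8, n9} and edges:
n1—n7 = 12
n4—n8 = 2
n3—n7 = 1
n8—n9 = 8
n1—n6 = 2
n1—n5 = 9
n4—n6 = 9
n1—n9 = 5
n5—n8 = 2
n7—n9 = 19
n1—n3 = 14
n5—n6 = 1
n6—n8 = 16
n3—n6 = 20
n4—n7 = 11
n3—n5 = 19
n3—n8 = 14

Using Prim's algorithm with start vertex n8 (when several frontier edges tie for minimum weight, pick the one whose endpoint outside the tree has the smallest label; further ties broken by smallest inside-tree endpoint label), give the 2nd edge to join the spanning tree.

n5-n8

Grow the tree from n8 using Prim:
Step 1: cheapest edge leaving the tree is n4—n8 (2); add n4.
Step 2: cheapest edge leaving the tree is n5—n8 (2); add n5.
Step 3: cheapest edge leaving the tree is n5—n6 (1); add n6.
Step 4: cheapest edge leaving the tree is n1—n6 (2); add n1.
Step 5: cheapest edge leaving the tree is n1—n9 (5); add n9.
Step 6: cheapest edge leaving the tree is n4—n7 (11); add n7.
Step 7: cheapest edge leaving the tree is n3—n7 (1); add n3.
The 2nd edge added is n5—n8.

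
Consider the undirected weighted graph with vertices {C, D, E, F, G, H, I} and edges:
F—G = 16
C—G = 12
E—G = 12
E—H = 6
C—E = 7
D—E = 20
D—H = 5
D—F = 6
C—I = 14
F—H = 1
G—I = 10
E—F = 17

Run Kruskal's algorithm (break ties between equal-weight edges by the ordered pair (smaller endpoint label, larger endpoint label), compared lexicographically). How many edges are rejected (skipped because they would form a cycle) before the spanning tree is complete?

1

Kruskal's algorithm — process edges by increasing weight (ties by edge label):
F—H (1): add. Components now {C} {D} {E} {F,H} {G} {I}
D—H (5): add. Components now {C} {D,F,H} {E} {G} {I}
D—F (6): skip — D and F already connected.
E—H (6): add. Components now {C} {D,E,F,H} {G} {I}
C—E (7): add. Components now {C,D,E,F,H} {G} {I}
G—I (10): add. Components now {C,D,E,F,H} {G,I}
C—G (12): add. Components now {C,D,E,F,G,H,I}
Edges rejected before the tree was complete: 1.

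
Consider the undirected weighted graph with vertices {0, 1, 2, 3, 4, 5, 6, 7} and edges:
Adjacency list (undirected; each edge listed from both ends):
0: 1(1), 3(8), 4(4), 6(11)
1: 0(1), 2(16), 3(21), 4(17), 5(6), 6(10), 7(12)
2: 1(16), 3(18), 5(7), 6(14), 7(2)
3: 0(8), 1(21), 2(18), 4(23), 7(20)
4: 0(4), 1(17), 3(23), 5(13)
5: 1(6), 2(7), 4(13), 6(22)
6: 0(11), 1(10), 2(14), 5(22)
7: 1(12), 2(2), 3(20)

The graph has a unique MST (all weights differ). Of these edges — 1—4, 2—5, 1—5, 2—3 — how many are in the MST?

Kruskal: consider edges lightest-first.
0—1 (1): add — endpoints in different components.
2—7 (2): add — endpoints in different components.
0—4 (4): add — endpoints in different components.
1—5 (6): add — endpoints in different components.
2—5 (7): add — endpoints in different components.
0—3 (8): add — endpoints in different components.
1—6 (10): add — endpoints in different components.
MST edge set: {0—1, 2—7, 0—4, 1—5, 2—5, 0—3, 1—6}.
Of the listed edges, {2—5, 1—5} are in the MST → 2.

2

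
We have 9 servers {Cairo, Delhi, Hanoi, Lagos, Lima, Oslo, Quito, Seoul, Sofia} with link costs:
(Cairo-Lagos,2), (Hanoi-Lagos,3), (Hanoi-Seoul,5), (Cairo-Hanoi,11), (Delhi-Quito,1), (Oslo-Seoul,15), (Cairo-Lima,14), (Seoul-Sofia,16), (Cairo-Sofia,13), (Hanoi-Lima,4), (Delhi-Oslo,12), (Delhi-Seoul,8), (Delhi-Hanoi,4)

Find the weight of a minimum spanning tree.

Kruskal's algorithm — process edges by increasing weight (ties by edge label):
Delhi-Quito (1): add — endpoints in different components.
Cairo-Lagos (2): add — endpoints in different components.
Hanoi-Lagos (3): add — endpoints in different components.
Delhi-Hanoi (4): add — endpoints in different components.
Hanoi-Lima (4): add — endpoints in different components.
Hanoi-Seoul (5): add — endpoints in different components.
Delhi-Seoul (8): skip — Delhi and Seoul already connected.
Cairo-Hanoi (11): skip — Hanoi and Cairo already connected.
Delhi-Oslo (12): add — endpoints in different components.
Cairo-Sofia (13): add — endpoints in different components.
MST edges: Delhi-Quito, Cairo-Lagos, Hanoi-Lagos, Delhi-Hanoi, Hanoi-Lima, Hanoi-Seoul, Delhi-Oslo, Cairo-Sofia; total weight 1+2+3+4+4+5+12+13 = 44.

44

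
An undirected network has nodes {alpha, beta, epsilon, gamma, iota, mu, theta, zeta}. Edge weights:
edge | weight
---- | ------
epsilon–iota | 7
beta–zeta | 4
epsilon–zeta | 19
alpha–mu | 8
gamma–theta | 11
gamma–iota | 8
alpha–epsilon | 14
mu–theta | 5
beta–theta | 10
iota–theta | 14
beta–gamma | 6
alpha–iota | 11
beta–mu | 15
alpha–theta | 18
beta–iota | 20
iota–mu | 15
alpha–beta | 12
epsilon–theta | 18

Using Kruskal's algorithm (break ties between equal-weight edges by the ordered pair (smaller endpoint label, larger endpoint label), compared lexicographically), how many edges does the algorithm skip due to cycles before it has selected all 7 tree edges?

Sort edges by weight, then run Kruskal:
beta–zeta (4): add — endpoints in different components.
mu–theta (5): add — endpoints in different components.
beta–gamma (6): add — endpoints in different components.
epsilon–iota (7): add — endpoints in different components.
alpha–mu (8): add — endpoints in different components.
gamma–iota (8): add — endpoints in different components.
beta–theta (10): add — endpoints in different components.
Edges rejected before the tree was complete: 0.

0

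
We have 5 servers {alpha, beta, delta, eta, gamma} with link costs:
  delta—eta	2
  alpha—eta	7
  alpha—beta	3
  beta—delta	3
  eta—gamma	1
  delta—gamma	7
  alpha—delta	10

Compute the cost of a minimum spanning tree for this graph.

9

Sort edges by weight, then run Kruskal:
eta—gamma (1): add — endpoints in different components.
delta—eta (2): add — endpoints in different components.
alpha—beta (3): add — endpoints in different components.
beta—delta (3): add — endpoints in different components.
MST edges: eta—gamma, delta—eta, alpha—beta, beta—delta; total weight 1+2+3+3 = 9.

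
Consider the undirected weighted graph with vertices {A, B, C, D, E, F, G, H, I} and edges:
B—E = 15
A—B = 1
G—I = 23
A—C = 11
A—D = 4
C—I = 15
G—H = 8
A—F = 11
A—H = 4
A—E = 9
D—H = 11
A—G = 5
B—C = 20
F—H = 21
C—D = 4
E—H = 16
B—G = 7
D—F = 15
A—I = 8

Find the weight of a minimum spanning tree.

46

Sort edges by weight, then run Kruskal:
A—B (1): add — endpoints in different components.
A—D (4): add — endpoints in different components.
A—H (4): add — endpoints in different components.
C—D (4): add — endpoints in different components.
A—G (5): add — endpoints in different components.
B—G (7): skip — B and G already connected.
A—I (8): add — endpoints in different components.
G—H (8): skip — G and H already connected.
A—E (9): add — endpoints in different components.
A—C (11): skip — A and C already connected.
A—F (11): add — endpoints in different components.
MST edges: A—B, A—D, A—H, C—D, A—G, A—I, A—E, A—F; total weight 1+4+4+4+5+8+9+11 = 46.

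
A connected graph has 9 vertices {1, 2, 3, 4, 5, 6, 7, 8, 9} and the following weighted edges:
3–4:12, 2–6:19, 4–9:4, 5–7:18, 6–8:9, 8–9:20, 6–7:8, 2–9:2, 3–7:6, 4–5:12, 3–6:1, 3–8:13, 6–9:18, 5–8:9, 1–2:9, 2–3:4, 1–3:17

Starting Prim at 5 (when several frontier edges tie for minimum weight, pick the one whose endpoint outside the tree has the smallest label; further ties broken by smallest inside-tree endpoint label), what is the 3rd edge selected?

Prim, starting at 5.
Step 1: cheapest edge leaving the tree is 5–8 (9); add 8.
Step 2: cheapest edge leaving the tree is 6–8 (9); add 6.
Step 3: cheapest edge leaving the tree is 3–6 (1); add 3.
Step 4: cheapest edge leaving the tree is 2–3 (4); add 2.
Step 5: cheapest edge leaving the tree is 2–9 (2); add 9.
Step 6: cheapest edge leaving the tree is 4–9 (4); add 4.
Step 7: cheapest edge leaving the tree is 3–7 (6); add 7.
Step 8: cheapest edge leaving the tree is 1–2 (9); add 1.
The 3rd edge added is 3–6.

3-6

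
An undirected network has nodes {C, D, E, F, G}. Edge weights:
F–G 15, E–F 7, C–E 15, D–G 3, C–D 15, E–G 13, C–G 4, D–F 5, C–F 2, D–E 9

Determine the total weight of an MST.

16

Kruskal's algorithm — process edges by increasing weight (ties by edge label):
C–F (2): add. Components now {C,F} {D} {E} {G}
D–G (3): add. Components now {C,F} {D,G} {E}
C–G (4): add. Components now {C,D,F,G} {E}
D–F (5): skip — D and F already connected.
E–F (7): add. Components now {C,D,E,F,G}
MST edges: C–F, D–G, C–G, E–F; total weight 2+3+4+7 = 16.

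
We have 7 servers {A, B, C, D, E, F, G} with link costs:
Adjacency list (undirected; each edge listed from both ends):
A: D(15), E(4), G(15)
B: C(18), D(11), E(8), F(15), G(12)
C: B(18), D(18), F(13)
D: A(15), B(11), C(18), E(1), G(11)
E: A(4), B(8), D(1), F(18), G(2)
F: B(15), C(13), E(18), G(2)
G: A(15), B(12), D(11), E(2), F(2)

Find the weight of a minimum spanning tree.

Prim, starting at A.
Step 1: cheapest edge leaving the tree is A E (4); add E.
Step 2: cheapest edge leaving the tree is D E (1); add D.
Step 3: cheapest edge leaving the tree is E G (2); add G.
Step 4: cheapest edge leaving the tree is F G (2); add F.
Step 5: cheapest edge leaving the tree is B E (8); add B.
Step 6: cheapest edge leaving the tree is C F (13); add C.
MST edges: A E, D E, E G, F G, B E, C F; total weight 4+1+2+2+8+13 = 30.

30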